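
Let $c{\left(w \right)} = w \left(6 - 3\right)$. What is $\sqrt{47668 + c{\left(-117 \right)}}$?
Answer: $\sqrt{47317} \approx 217.52$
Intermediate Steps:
$c{\left(w \right)} = 3 w$ ($c{\left(w \right)} = w 3 = 3 w$)
$\sqrt{47668 + c{\left(-117 \right)}} = \sqrt{47668 + 3 \left(-117\right)} = \sqrt{47668 - 351} = \sqrt{47317}$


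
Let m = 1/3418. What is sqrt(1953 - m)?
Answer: sqrt(22816356554)/3418 ≈ 44.193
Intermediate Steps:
m = 1/3418 ≈ 0.00029257
sqrt(1953 - m) = sqrt(1953 - 1*1/3418) = sqrt(1953 - 1/3418) = sqrt(6675353/3418) = sqrt(22816356554)/3418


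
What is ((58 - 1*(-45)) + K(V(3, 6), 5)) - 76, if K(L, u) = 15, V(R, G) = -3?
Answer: 42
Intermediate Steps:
((58 - 1*(-45)) + K(V(3, 6), 5)) - 76 = ((58 - 1*(-45)) + 15) - 76 = ((58 + 45) + 15) - 76 = (103 + 15) - 76 = 118 - 76 = 42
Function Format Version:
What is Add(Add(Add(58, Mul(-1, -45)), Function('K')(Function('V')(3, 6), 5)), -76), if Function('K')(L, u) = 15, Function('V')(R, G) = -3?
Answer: 42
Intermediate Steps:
Add(Add(Add(58, Mul(-1, -45)), Function('K')(Function('V')(3, 6), 5)), -76) = Add(Add(Add(58, Mul(-1, -45)), 15), -76) = Add(Add(Add(58, 45), 15), -76) = Add(Add(103, 15), -76) = Add(118, -76) = 42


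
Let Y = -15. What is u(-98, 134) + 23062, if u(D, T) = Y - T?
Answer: 22913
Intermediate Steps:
u(D, T) = -15 - T
u(-98, 134) + 23062 = (-15 - 1*134) + 23062 = (-15 - 134) + 23062 = -149 + 23062 = 22913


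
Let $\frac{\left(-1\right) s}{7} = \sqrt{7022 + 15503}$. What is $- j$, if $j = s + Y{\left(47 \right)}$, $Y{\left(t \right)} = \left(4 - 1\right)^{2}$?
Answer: $-9 + 35 \sqrt{901} \approx 1041.6$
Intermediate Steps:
$s = - 35 \sqrt{901}$ ($s = - 7 \sqrt{7022 + 15503} = - 7 \sqrt{22525} = - 7 \cdot 5 \sqrt{901} = - 35 \sqrt{901} \approx -1050.6$)
$Y{\left(t \right)} = 9$ ($Y{\left(t \right)} = 3^{2} = 9$)
$j = 9 - 35 \sqrt{901}$ ($j = - 35 \sqrt{901} + 9 = 9 - 35 \sqrt{901} \approx -1041.6$)
$- j = - (9 - 35 \sqrt{901}) = -9 + 35 \sqrt{901}$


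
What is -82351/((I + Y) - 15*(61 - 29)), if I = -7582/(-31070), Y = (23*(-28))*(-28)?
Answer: -1279322785/272674111 ≈ -4.6918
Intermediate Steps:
Y = 18032 (Y = -644*(-28) = 18032)
I = 3791/15535 (I = -7582*(-1/31070) = 3791/15535 ≈ 0.24403)
-82351/((I + Y) - 15*(61 - 29)) = -82351/((3791/15535 + 18032) - 15*(61 - 29)) = -82351/(280130911/15535 - 15*32) = -82351/(280130911/15535 - 480) = -82351/272674111/15535 = -82351*15535/272674111 = -1279322785/272674111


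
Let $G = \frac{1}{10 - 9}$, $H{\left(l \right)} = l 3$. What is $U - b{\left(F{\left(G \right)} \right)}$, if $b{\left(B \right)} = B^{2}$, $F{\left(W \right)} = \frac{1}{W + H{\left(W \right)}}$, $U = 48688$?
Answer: $\frac{779007}{16} \approx 48688.0$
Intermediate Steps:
$H{\left(l \right)} = 3 l$
$G = 1$ ($G = 1^{-1} = 1$)
$F{\left(W \right)} = \frac{1}{4 W}$ ($F{\left(W \right)} = \frac{1}{W + 3 W} = \frac{1}{4 W}$)
$U - b{\left(F{\left(G \right)} \right)} = 48688 - \left(\frac{1}{4 \cdot 1}\right)^{2} = 48688 - \left(\frac{1}{4} \cdot 1\right)^{2} = 48688 - \left(\frac{1}{4}\right)^{2} = 48688 - \frac{1}{16} = \frac{779007}{16}$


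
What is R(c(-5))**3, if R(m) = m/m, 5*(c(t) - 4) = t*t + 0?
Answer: 1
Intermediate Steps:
c(t) = 4 + t**2/5 (c(t) = 4 + (t*t + 0)/5 = 4 + (t**2 + 0)/5 = 4 + t**2/5)
R(m) = 1
R(c(-5))**3 = 1**3 = 1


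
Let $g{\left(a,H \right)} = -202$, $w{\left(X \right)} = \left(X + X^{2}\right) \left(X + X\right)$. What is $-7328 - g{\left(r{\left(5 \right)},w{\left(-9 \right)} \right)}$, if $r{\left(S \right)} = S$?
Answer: $-7126$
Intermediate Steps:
$w{\left(X \right)} = 2 X \left(X + X^{2}\right)$ ($w{\left(X \right)} = \left(X + X^{2}\right) 2 X = 2 X \left(X + X^{2}\right)$)
$-7328 - g{\left(r{\left(5 \right)},w{\left(-9 \right)} \right)} = -7328 - -202 = -7328 + 202 = -7126$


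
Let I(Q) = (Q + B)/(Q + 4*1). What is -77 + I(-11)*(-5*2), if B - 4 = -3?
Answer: -639/7 ≈ -91.286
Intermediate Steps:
B = 1 (B = 4 - 3 = 1)
I(Q) = (1 + Q)/(4 + Q) (I(Q) = (Q + 1)/(Q + 4*1) = (1 + Q)/(Q + 4) = (1 + Q)/(4 + Q))
-77 + I(-11)*(-5*2) = -77 + ((1 - 11)/(4 - 11))*(-5*2) = -77 + (-10/(-7))*(-10) = -77 - 1/7*(-10)*(-10) = -77 + (10/7)*(-10) = -77 - 100/7 = -639/7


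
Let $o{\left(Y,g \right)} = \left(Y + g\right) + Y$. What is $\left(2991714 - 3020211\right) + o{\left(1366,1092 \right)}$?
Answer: $-24673$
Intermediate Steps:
$o{\left(Y,g \right)} = g + 2 Y$
$\left(2991714 - 3020211\right) + o{\left(1366,1092 \right)} = \left(2991714 - 3020211\right) + \left(1092 + 2 \cdot 1366\right) = -28497 + \left(1092 + 2732\right) = -28497 + 3824 = -24673$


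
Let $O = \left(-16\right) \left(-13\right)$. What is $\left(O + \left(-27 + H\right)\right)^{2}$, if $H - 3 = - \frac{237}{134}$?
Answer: $\frac{596287561}{17956} \approx 33208.0$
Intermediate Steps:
$H = \frac{165}{134}$ ($H = 3 - \frac{237}{134} = \frac{165}{134} \approx 1.2313$)
$O = 208$
$\left(O + \left(-27 + H\right)\right)^{2} = \left(208 + \left(-27 + \frac{165}{134}\right)\right)^{2} = \left(208 - \frac{3453}{134}\right)^{2} = \left(\frac{24419}{134}\right)^{2} = \frac{596287561}{17956}$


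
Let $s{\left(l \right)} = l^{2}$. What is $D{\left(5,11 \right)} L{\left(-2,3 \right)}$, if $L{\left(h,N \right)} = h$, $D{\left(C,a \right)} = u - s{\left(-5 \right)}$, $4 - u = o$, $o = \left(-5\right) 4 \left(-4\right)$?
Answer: $202$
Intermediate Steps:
$o = 80$ ($o = \left(-20\right) \left(-4\right) = 80$)
$u = -76$ ($u = 4 - 80 = -76$)
$D{\left(C,a \right)} = -101$ ($D{\left(C,a \right)} = -76 - \left(-5\right)^{2} = -76 - 25 = -101$)
$D{\left(5,11 \right)} L{\left(-2,3 \right)} = \left(-101\right) \left(-2\right) = 202$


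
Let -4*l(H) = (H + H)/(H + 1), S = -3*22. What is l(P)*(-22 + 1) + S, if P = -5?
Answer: -423/8 ≈ -52.875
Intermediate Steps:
S = -66
l(H) = -H/(2*(1 + H)) (l(H) = -(H + H)/(4*(H + 1)) = -2*H/(4*(1 + H)) = -H/(2*(1 + H)))
l(P)*(-22 + 1) + S = (-1*(-5)/(2 + 2*(-5)))*(-22 + 1) - 66 = -1*(-5)/(2 - 10)*(-21) - 66 = -1*(-5)/(-8)*(-21) - 66 = -1*(-5)*(-1/8)*(-21) - 66 = -5/8*(-21) - 66 = 105/8 - 66 = -423/8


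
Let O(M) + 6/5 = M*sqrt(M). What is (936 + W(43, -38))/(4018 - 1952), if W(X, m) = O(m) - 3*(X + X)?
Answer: 1692/5165 - 19*I*sqrt(38)/1033 ≈ 0.32759 - 0.11338*I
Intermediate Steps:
O(M) = -6/5 + M**(3/2) (O(M) = -6/5 + M*sqrt(M) = -6/5 + M**(3/2))
W(X, m) = -6/5 + m**(3/2) - 6*X (W(X, m) = (-6/5 + m**(3/2)) - 3*(X + X) = (-6/5 + m**(3/2)) - 6*X = -6/5 + m**(3/2) - 6*X)
(936 + W(43, -38))/(4018 - 1952) = (936 + (-6/5 + (-38)**(3/2) - 6*43))/(4018 - 1952) = (936 + (-6/5 - 38*I*sqrt(38) - 258))/2066 = (936 + (-1296/5 - 38*I*sqrt(38)))*(1/2066) = (3384/5 - 38*I*sqrt(38))*(1/2066) = 1692/5165 - 19*I*sqrt(38)/1033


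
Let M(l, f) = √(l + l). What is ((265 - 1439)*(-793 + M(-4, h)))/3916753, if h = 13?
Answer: 930982/3916753 - 2348*I*√2/3916753 ≈ 0.23769 - 0.00084779*I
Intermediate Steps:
M(l, f) = √2*√l (M(l, f) = √(2*l) = √2*√l)
((265 - 1439)*(-793 + M(-4, h)))/3916753 = ((265 - 1439)*(-793 + √2*√(-4)))/3916753 = -1174*(-793 + √2*(2*I))*(1/3916753) = -1174*(-793 + 2*I*√2)*(1/3916753) = (930982 - 2348*I*√2)*(1/3916753) = 930982/3916753 - 2348*I*√2/3916753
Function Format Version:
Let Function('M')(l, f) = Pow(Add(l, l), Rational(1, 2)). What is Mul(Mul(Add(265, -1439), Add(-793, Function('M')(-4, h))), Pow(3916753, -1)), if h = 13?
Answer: Add(Rational(930982, 3916753), Mul(Rational(-2348, 3916753), I, Pow(2, Rational(1, 2)))) ≈ Add(0.23769, Mul(-0.00084779, I))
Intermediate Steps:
Function('M')(l, f) = Mul(Pow(2, Rational(1, 2)), Pow(l, Rational(1, 2))) (Function('M')(l, f) = Pow(Mul(2, l), Rational(1, 2)) = Mul(Pow(2, Rational(1, 2)), Pow(l, Rational(1, 2))))
Mul(Mul(Add(265, -1439), Add(-793, Function('M')(-4, h))), Pow(3916753, -1)) = Mul(Mul(Add(265, -1439), Add(-793, Mul(Pow(2, Rational(1, 2)), Pow(-4, Rational(1, 2))))), Pow(3916753, -1)) = Mul(Mul(-1174, Add(-793, Mul(Pow(2, Rational(1, 2)), Mul(2, I)))), Rational(1, 3916753)) = Mul(Mul(-1174, Add(-793, Mul(2, I, Pow(2, Rational(1, 2))))), Rational(1, 3916753)) = Mul(Add(930982, Mul(-2348, I, Pow(2, Rational(1, 2)))), Rational(1, 3916753)) = Add(Rational(930982, 3916753), Mul(Rational(-2348, 3916753), I, Pow(2, Rational(1, 2))))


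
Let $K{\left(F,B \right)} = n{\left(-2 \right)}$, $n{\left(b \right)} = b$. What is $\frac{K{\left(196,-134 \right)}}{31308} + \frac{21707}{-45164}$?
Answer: $- \frac{24274753}{50499804} \approx -0.48069$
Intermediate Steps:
$K{\left(F,B \right)} = -2$
$\frac{K{\left(196,-134 \right)}}{31308} + \frac{21707}{-45164} = - \frac{2}{31308} + \frac{21707}{-45164} = \left(-2\right) \frac{1}{31308} + 21707 \left(- \frac{1}{45164}\right) = - \frac{1}{15654} - \frac{3101}{6452} = - \frac{24274753}{50499804}$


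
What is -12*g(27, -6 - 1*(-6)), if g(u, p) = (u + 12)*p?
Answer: 0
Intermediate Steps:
g(u, p) = p*(12 + u) (g(u, p) = (12 + u)*p = p*(12 + u))
-12*g(27, -6 - 1*(-6)) = -12*(-6 - 1*(-6))*(12 + 27) = -12*(-6 + 6)*39 = -0*39 = -12*0 = 0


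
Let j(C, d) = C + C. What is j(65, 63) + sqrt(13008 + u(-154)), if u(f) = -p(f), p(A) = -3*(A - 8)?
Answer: 130 + sqrt(12522) ≈ 241.90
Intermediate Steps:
p(A) = 24 - 3*A (p(A) = -3*(-8 + A) = 24 - 3*A)
j(C, d) = 2*C
u(f) = -24 + 3*f (u(f) = -(24 - 3*f) = -24 + 3*f)
j(65, 63) + sqrt(13008 + u(-154)) = 2*65 + sqrt(13008 + (-24 + 3*(-154))) = 130 + sqrt(13008 + (-24 - 462)) = 130 + sqrt(13008 - 486) = 130 + sqrt(12522)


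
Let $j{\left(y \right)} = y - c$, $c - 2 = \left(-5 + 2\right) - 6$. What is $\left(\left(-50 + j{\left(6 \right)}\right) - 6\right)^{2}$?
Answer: $1849$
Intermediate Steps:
$c = -7$ ($c = 2 + \left(\left(-5 + 2\right) - 6\right) = 2 - 9 = -7$)
$j{\left(y \right)} = 7 + y$ ($j{\left(y \right)} = y - -7 = y + 7 = 7 + y$)
$\left(\left(-50 + j{\left(6 \right)}\right) - 6\right)^{2} = \left(\left(-50 + \left(7 + 6\right)\right) - 6\right)^{2} = \left(\left(-50 + 13\right) - 6\right)^{2} = \left(-37 - 6\right)^{2} = \left(-43\right)^{2} = 1849$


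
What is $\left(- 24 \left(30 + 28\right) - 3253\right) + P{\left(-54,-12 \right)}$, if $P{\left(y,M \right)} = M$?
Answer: $-4657$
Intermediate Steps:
$\left(- 24 \left(30 + 28\right) - 3253\right) + P{\left(-54,-12 \right)} = \left(- 24 \left(30 + 28\right) - 3253\right) - 12 = \left(\left(-24\right) 58 - 3253\right) - 12 = \left(-1392 - 3253\right) - 12 = -4645 - 12 = -4657$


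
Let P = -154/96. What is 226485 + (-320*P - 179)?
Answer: 680458/3 ≈ 2.2682e+5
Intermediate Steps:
P = -77/48 (P = -154*1/96 = -77/48 ≈ -1.6042)
226485 + (-320*P - 179) = 226485 + (-320*(-77/48) - 179) = 226485 + (1540/3 - 179) = 226485 + 1003/3 = 680458/3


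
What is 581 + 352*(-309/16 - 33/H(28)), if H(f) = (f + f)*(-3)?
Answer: -43035/7 ≈ -6147.9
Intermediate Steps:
H(f) = -6*f (H(f) = (2*f)*(-3) = -6*f)
581 + 352*(-309/16 - 33/H(28)) = 581 + 352*(-309/16 - 33/((-6*28))) = 581 + 352*(-309*1/16 - 33/(-168)) = 581 + 352*(-309/16 - 33*(-1/168)) = 581 + 352*(-309/16 + 11/56) = 581 + 352*(-2141/112) = 581 - 47102/7 = -43035/7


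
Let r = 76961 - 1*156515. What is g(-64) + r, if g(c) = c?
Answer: -79618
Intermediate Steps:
r = -79554 (r = 76961 - 156515 = -79554)
g(-64) + r = -64 - 79554 = -79618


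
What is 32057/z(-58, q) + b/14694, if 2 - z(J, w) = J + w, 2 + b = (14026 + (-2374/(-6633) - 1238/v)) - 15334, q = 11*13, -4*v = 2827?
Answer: -401583732169843/1039516178481 ≈ -386.32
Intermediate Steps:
v = -2827/4 (v = -¼*2827 = -2827/4 ≈ -706.75)
q = 143
b = -2229535936/1704681 (b = -2 + ((14026 + (-2374/(-6633) - 1238/(-2827/4))) - 15334) = -2 + ((14026 + (-2374*(-1/6633) - 1238*(-4/2827))) - 15334) = -2 + ((14026 + (2374/6633 + 4952/2827)) - 15334) = -2 + ((14026 + 3596174/1704681) - 15334) = -2 + (23913451880/1704681 - 15334) = -2 - 2226126574/1704681 = -2229535936/1704681 ≈ -1307.9)
z(J, w) = 2 - J - w (z(J, w) = 2 - (J + w) = 2 + (-J - w) = 2 - J - w)
32057/z(-58, q) + b/14694 = 32057/(2 - 1*(-58) - 1*143) - 2229535936/1704681/14694 = 32057/(2 + 58 - 143) - 2229535936/1704681*1/14694 = 32057/(-83) - 1114767968/12524291307 = 32057*(-1/83) - 1114767968/12524291307 = -32057/83 - 1114767968/12524291307 = -401583732169843/1039516178481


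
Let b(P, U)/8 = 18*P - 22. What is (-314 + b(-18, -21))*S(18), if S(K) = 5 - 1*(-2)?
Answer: -21574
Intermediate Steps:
S(K) = 7 (S(K) = 5 + 2 = 7)
b(P, U) = -176 + 144*P (b(P, U) = 8*(18*P - 22) = 8*(-22 + 18*P) = -176 + 144*P)
(-314 + b(-18, -21))*S(18) = (-314 + (-176 + 144*(-18)))*7 = (-314 + (-176 - 2592))*7 = (-314 - 2768)*7 = -3082*7 = -21574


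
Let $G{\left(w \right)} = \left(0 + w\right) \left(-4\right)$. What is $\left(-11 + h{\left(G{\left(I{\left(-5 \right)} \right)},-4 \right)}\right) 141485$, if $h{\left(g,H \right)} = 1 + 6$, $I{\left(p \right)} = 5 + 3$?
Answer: $-565940$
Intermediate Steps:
$I{\left(p \right)} = 8$
$G{\left(w \right)} = - 4 w$ ($G{\left(w \right)} = w \left(-4\right) = - 4 w$)
$h{\left(g,H \right)} = 7$
$\left(-11 + h{\left(G{\left(I{\left(-5 \right)} \right)},-4 \right)}\right) 141485 = \left(-11 + 7\right) 141485 = \left(-4\right) 141485 = -565940$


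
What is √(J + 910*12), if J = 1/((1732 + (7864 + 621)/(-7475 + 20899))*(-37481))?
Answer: 2*√230525548598301752919626718/290588356431 ≈ 104.50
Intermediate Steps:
J = -13424/871765069293 (J = -1/37481/(1732 + 8485/13424) = -1/37481/(23258853/13424) = (13424/23258853)*(-1/37481) = -13424/871765069293 ≈ -1.5399e-8)
√(J + 910*12) = √(-13424/871765069293 + 910*12) = √(-13424/871765069293 + 10920) = √(9519674556666136/871765069293) = 2*√230525548598301752919626718/290588356431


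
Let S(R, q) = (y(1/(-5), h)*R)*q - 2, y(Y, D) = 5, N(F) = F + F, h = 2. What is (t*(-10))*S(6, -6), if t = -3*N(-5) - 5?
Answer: 45500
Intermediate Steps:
N(F) = 2*F
S(R, q) = -2 + 5*R*q (S(R, q) = (5*R)*q - 2 = 5*R*q - 2 = -2 + 5*R*q)
t = 25 (t = -6*(-5) - 5 = -3*(-10) - 5 = 30 - 5 = 25)
(t*(-10))*S(6, -6) = (25*(-10))*(-2 + 5*6*(-6)) = -250*(-2 - 180) = -250*(-182) = 45500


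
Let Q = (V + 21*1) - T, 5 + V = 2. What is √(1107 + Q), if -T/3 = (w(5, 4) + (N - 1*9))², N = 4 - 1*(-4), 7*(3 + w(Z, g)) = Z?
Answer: 2*√14178/7 ≈ 34.020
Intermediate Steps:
w(Z, g) = -3 + Z/7
N = 8 (N = 4 + 4 = 8)
V = -3 (V = -5 + 2 = -3)
T = -1587/49 (T = -3*((-3 + (⅐)*5) + (8 - 1*9))² = -3*((-3 + 5/7) + (8 - 9))² = -3*(-16/7 - 1)² = -3*(-23/7)² = -3*529/49 = -1587/49 ≈ -32.388)
Q = 2469/49 (Q = (-3 + 21*1) - 1*(-1587/49) = (-3 + 21) + 1587/49 = 18 + 1587/49 = 2469/49 ≈ 50.388)
√(1107 + Q) = √(1107 + 2469/49) = √(56712/49) = 2*√14178/7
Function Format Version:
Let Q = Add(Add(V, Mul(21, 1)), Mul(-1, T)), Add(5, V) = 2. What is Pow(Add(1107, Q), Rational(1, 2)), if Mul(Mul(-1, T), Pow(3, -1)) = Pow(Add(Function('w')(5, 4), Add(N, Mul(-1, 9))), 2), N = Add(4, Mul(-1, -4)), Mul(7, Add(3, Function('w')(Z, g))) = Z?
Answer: Mul(Rational(2, 7), Pow(14178, Rational(1, 2))) ≈ 34.020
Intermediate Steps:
Function('w')(Z, g) = Add(-3, Mul(Rational(1, 7), Z))
N = 8 (N = Add(4, 4) = 8)
V = -3 (V = Add(-5, 2) = -3)
T = Rational(-1587, 49) (T = Mul(-3, Pow(Add(Add(-3, Mul(Rational(1, 7), 5)), Add(8, Mul(-1, 9))), 2)) = Mul(-3, Pow(Add(Add(-3, Rational(5, 7)), Add(8, -9)), 2)) = Mul(-3, Pow(Add(Rational(-16, 7), -1), 2)) = Mul(-3, Pow(Rational(-23, 7), 2)) = Mul(-3, Rational(529, 49)) = Rational(-1587, 49) ≈ -32.388)
Q = Rational(2469, 49) (Q = Add(Add(-3, Mul(21, 1)), Mul(-1, Rational(-1587, 49))) = Add(Add(-3, 21), Rational(1587, 49)) = Add(18, Rational(1587, 49)) = Rational(2469, 49) ≈ 50.388)
Pow(Add(1107, Q), Rational(1, 2)) = Pow(Add(1107, Rational(2469, 49)), Rational(1, 2)) = Pow(Rational(56712, 49), Rational(1, 2)) = Mul(Rational(2, 7), Pow(14178, Rational(1, 2)))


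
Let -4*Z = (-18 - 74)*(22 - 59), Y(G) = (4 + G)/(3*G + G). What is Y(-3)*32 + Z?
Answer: -2561/3 ≈ -853.67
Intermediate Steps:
Y(G) = (4 + G)/(4*G) (Y(G) = (4 + G)/((4*G)) = (4 + G)*(1/(4*G)) = (4 + G)/(4*G))
Z = -851 (Z = -(-18 - 74)*(22 - 59)/4 = -(-23)*(-37) = -¼*3404 = -851)
Y(-3)*32 + Z = ((¼)*(4 - 3)/(-3))*32 - 851 = ((¼)*(-⅓)*1)*32 - 851 = -1/12*32 - 851 = -8/3 - 851 = -2561/3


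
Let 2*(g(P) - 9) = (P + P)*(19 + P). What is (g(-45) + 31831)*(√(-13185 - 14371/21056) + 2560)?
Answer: 84505600 + 16505*I*√1864139051/188 ≈ 8.4506e+7 + 3.7905e+6*I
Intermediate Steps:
g(P) = 9 + P*(19 + P) (g(P) = 9 + ((P + P)*(19 + P))/2 = 9 + ((2*P)*(19 + P))/2 = 9 + (2*P*(19 + P))/2 = 9 + P*(19 + P))
(g(-45) + 31831)*(√(-13185 - 14371/21056) + 2560) = ((9 + (-45)² + 19*(-45)) + 31831)*(√(-13185 - 14371/21056) + 2560) = ((9 + 2025 - 855) + 31831)*(√(-13185 - 14371*1/21056) + 2560) = (1179 + 31831)*(√(-13185 - 2053/3008) + 2560) = 33010*(√(-39662533/3008) + 2560) = 33010*(I*√1864139051/376 + 2560) = 33010*(2560 + I*√1864139051/376) = 84505600 + 16505*I*√1864139051/188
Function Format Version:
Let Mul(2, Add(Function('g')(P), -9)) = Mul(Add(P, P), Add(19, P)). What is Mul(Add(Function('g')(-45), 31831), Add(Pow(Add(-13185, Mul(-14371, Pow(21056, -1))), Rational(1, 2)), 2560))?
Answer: Add(84505600, Mul(Rational(16505, 188), I, Pow(1864139051, Rational(1, 2)))) ≈ Add(8.4506e+7, Mul(3.7905e+6, I))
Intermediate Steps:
Function('g')(P) = Add(9, Mul(P, Add(19, P))) (Function('g')(P) = Add(9, Mul(Rational(1, 2), Mul(Add(P, P), Add(19, P)))) = Add(9, Mul(Rational(1, 2), Mul(Mul(2, P), Add(19, P)))) = Add(9, Mul(Rational(1, 2), Mul(2, P, Add(19, P)))) = Add(9, Mul(P, Add(19, P))))
Mul(Add(Function('g')(-45), 31831), Add(Pow(Add(-13185, Mul(-14371, Pow(21056, -1))), Rational(1, 2)), 2560)) = Mul(Add(Add(9, Pow(-45, 2), Mul(19, -45)), 31831), Add(Pow(Add(-13185, Mul(-14371, Pow(21056, -1))), Rational(1, 2)), 2560)) = Mul(Add(Add(9, 2025, -855), 31831), Add(Pow(Add(-13185, Mul(-14371, Rational(1, 21056))), Rational(1, 2)), 2560)) = Mul(Add(1179, 31831), Add(Pow(Add(-13185, Rational(-2053, 3008)), Rational(1, 2)), 2560)) = Mul(33010, Add(Pow(Rational(-39662533, 3008), Rational(1, 2)), 2560)) = Mul(33010, Add(Mul(Rational(1, 376), I, Pow(1864139051, Rational(1, 2))), 2560)) = Mul(33010, Add(2560, Mul(Rational(1, 376), I, Pow(1864139051, Rational(1, 2))))) = Add(84505600, Mul(Rational(16505, 188), I, Pow(1864139051, Rational(1, 2))))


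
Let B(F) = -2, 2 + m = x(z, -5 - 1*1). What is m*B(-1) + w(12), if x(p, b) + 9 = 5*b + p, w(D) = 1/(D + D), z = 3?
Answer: 1825/24 ≈ 76.042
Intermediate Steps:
w(D) = 1/(2*D)
x(p, b) = -9 + p + 5*b (x(p, b) = -9 + (5*b + p) = -9 + (p + 5*b) = -9 + p + 5*b)
m = -38 (m = -2 + (-9 + 3 + 5*(-5 - 1*1)) = -2 + (-9 + 3 + 5*(-5 - 1)) = -2 + (-9 + 3 + 5*(-6)) = -2 + (-9 + 3 - 30) = -2 - 36 = -38)
m*B(-1) + w(12) = -38*(-2) + (½)/12 = 76 + (½)*(1/12) = 76 + 1/24 = 1825/24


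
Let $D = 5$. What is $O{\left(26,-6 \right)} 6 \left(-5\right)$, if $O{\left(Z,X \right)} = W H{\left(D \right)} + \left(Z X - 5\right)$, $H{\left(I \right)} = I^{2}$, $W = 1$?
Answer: $4080$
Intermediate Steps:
$O{\left(Z,X \right)} = 20 + X Z$ ($O{\left(Z,X \right)} = 1 \cdot 5^{2} + \left(Z X - 5\right) = 1 \cdot 25 + \left(X Z - 5\right) = 25 + \left(-5 + X Z\right) = 20 + X Z$)
$O{\left(26,-6 \right)} 6 \left(-5\right) = \left(20 - 156\right) 6 \left(-5\right) = \left(20 - 156\right) \left(-30\right) = \left(-136\right) \left(-30\right) = 4080$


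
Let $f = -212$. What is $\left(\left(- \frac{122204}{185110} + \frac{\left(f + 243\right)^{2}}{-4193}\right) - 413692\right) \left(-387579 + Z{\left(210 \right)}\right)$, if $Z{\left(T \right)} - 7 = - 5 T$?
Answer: $\frac{62392183734816366262}{388083115} \approx 1.6077 \cdot 10^{11}$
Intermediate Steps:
$Z{\left(T \right)} = 7 - 5 T$
$\left(\left(- \frac{122204}{185110} + \frac{\left(f + 243\right)^{2}}{-4193}\right) - 413692\right) \left(-387579 + Z{\left(210 \right)}\right) = \left(\left(- \frac{122204}{185110} + \frac{\left(-212 + 243\right)^{2}}{-4193}\right) - 413692\right) \left(-387579 + \left(7 - 1050\right)\right) = \left(\left(\left(-122204\right) \frac{1}{185110} + 31^{2} \left(- \frac{1}{4193}\right)\right) - 413692\right) \left(-387579 + \left(7 - 1050\right)\right) = \left(\left(- \frac{61102}{92555} + 961 \left(- \frac{1}{4193}\right)\right) - 413692\right) \left(-387579 - 1043\right) = \left(\left(- \frac{61102}{92555} - \frac{961}{4193}\right) - 413692\right) \left(-388622\right) = \left(- \frac{345146041}{388083115} - 413692\right) \left(-388622\right) = \left(- \frac{160547225156621}{388083115}\right) \left(-388622\right) = \frac{62392183734816366262}{388083115}$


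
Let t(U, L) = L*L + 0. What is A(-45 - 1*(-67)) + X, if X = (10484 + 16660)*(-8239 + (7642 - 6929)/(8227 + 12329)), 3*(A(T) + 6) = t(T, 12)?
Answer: -127697544952/571 ≈ -2.2364e+8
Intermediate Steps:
t(U, L) = L**2 (t(U, L) = L**2 + 0 = L**2)
A(T) = 42 (A(T) = -6 + (1/3)*12**2 = -6 + (1/3)*144 = -6 + 48 = 42)
X = -127697568934/571 (X = 27144*(-8239 + 713/20556) = 27144*(-169360171/20556) = -127697568934/571 ≈ -2.2364e+8)
A(-45 - 1*(-67)) + X = 42 - 127697568934/571 = -127697544952/571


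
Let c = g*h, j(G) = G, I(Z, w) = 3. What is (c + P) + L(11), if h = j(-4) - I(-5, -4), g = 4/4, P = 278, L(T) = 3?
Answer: 274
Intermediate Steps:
g = 1 (g = 4*(1/4) = 1)
h = -7 (h = -4 - 1*3 = -4 - 3 = -7)
c = -7 (c = 1*(-7) = -7)
(c + P) + L(11) = (-7 + 278) + 3 = 271 + 3 = 274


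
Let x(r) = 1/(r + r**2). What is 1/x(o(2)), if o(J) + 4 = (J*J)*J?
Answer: 20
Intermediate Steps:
o(J) = -4 + J**3 (o(J) = -4 + (J*J)*J = -4 + J**2*J = -4 + J**3)
1/x(o(2)) = 1/(1/((-4 + 2**3)*(1 + (-4 + 2**3)))) = 1/(1/((-4 + 8)*(1 + (-4 + 8)))) = 1/(1/(4*(1 + 4))) = 1/((1/4)/5) = 1/((1/4)*(1/5)) = 1/(1/20) = 20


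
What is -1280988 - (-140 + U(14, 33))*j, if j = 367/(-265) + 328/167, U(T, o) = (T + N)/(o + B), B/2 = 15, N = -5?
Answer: -396805774831/309785 ≈ -1.2809e+6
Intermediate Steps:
B = 30 (B = 2*15 = 30)
U(T, o) = (-5 + T)/(30 + o) (U(T, o) = (T - 5)/(o + 30) = (-5 + T)/(30 + o))
j = 25631/44255 (j = 367*(-1/265) + 328*(1/167) = -367/265 + 328/167 = 25631/44255 ≈ 0.57917)
-1280988 - (-140 + U(14, 33))*j = -1280988 - (-140 + (-5 + 14)/(30 + 33))*25631/44255 = -1280988 - (-140 + 9/63)*25631/44255 = -1280988 - (-140 + (1/63)*9)*25631/44255 = -1280988 - (-140 + ⅐)*25631/44255 = -1280988 - (-979)*25631/(7*44255) = -1280988 - 1*(-25092749/309785) = -1280988 + 25092749/309785 = -396805774831/309785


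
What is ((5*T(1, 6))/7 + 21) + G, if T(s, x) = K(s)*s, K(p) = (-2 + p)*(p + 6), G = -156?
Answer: -140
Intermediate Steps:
K(p) = (-2 + p)*(6 + p)
T(s, x) = s*(-12 + s² + 4*s) (T(s, x) = (-12 + s² + 4*s)*s = s*(-12 + s² + 4*s))
((5*T(1, 6))/7 + 21) + G = ((5*(1*(-12 + 1² + 4*1)))/7 + 21) - 156 = ((5*(1*(-12 + 1 + 4)))*(⅐) + 21) - 156 = ((5*(1*(-7)))*(⅐) + 21) - 156 = ((5*(-7))*(⅐) + 21) - 156 = (-35*⅐ + 21) - 156 = (-5 + 21) - 156 = 16 - 156 = -140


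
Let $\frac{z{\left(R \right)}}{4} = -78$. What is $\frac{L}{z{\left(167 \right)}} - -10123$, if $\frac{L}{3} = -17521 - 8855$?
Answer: $\frac{134896}{13} \approx 10377.0$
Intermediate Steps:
$L = -79128$ ($L = 3 \left(-17521 - 8855\right) = 3 \left(-26376\right) = -79128$)
$z{\left(R \right)} = -312$ ($z{\left(R \right)} = 4 \left(-78\right) = -312$)
$\frac{L}{z{\left(167 \right)}} - -10123 = - \frac{79128}{-312} - -10123 = \left(-79128\right) \left(- \frac{1}{312}\right) + 10123 = \frac{3297}{13} + 10123 = \frac{134896}{13}$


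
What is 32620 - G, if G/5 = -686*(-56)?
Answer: -159460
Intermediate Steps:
G = 192080 (G = 5*(-686*(-56)) = 5*38416 = 192080)
32620 - G = 32620 - 1*192080 = 32620 - 192080 = -159460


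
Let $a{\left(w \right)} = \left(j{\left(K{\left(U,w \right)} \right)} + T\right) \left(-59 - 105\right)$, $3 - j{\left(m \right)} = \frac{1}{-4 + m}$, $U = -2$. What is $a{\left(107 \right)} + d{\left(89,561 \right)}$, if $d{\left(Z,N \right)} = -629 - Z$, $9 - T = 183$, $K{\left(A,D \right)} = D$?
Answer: $\frac{2814742}{103} \approx 27328.0$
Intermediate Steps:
$j{\left(m \right)} = 3 - \frac{1}{-4 + m}$
$T = -174$ ($T = 9 - 183 = -174$)
$a{\left(w \right)} = 28536 - \frac{164 \left(-13 + 3 w\right)}{-4 + w}$ ($a{\left(w \right)} = \left(\frac{-13 + 3 w}{-4 + w} - 174\right) \left(-59 - 105\right) = \left(-174 + \frac{-13 + 3 w}{-4 + w}\right) \left(-164\right) = 28536 - \frac{164 \left(-13 + 3 w\right)}{-4 + w}$)
$a{\left(107 \right)} + d{\left(89,561 \right)} = \frac{164 \left(-683 + 171 \cdot 107\right)}{-4 + 107} - 718 = \frac{164 \left(-683 + 18297\right)}{103} - 718 = 164 \cdot \frac{1}{103} \cdot 17614 - 718 = \frac{2888696}{103} - 718 = \frac{2814742}{103}$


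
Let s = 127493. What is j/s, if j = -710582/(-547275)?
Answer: 710582/69773731575 ≈ 1.0184e-5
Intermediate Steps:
j = 710582/547275 (j = -710582*(-1/547275) = 710582/547275 ≈ 1.2984)
j/s = (710582/547275)/127493 = (710582/547275)*(1/127493) = 710582/69773731575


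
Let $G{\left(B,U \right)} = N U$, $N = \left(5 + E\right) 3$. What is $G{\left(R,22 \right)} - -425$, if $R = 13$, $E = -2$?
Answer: $623$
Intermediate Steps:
$N = 9$ ($N = \left(5 - 2\right) 3 = 3 \cdot 3 = 9$)
$G{\left(B,U \right)} = 9 U$
$G{\left(R,22 \right)} - -425 = 9 \cdot 22 - -425 = 198 + 425 = 623$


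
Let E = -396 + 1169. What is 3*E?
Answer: 2319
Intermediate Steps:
E = 773
3*E = 3*773 = 2319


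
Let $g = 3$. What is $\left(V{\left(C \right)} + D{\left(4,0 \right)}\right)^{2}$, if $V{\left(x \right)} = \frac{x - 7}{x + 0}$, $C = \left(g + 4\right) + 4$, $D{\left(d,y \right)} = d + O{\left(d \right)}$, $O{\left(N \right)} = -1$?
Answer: $\frac{1369}{121} \approx 11.314$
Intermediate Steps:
$D{\left(d,y \right)} = -1 + d$ ($D{\left(d,y \right)} = d - 1 = -1 + d$)
$C = 11$ ($C = \left(3 + 4\right) + 4 = 7 + 4 = 11$)
$V{\left(x \right)} = \frac{-7 + x}{x}$
$\left(V{\left(C \right)} + D{\left(4,0 \right)}\right)^{2} = \left(\frac{-7 + 11}{11} + \left(-1 + 4\right)\right)^{2} = \left(\frac{1}{11} \cdot 4 + 3\right)^{2} = \left(\frac{4}{11} + 3\right)^{2} = \left(\frac{37}{11}\right)^{2} = \frac{1369}{121}$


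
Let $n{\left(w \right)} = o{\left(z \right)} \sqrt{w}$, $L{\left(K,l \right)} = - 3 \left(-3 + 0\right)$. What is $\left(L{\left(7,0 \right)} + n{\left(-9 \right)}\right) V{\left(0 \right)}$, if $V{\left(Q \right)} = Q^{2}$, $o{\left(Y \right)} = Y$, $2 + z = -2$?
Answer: $0$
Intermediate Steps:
$z = -4$ ($z = -2 - 2 = -4$)
$L{\left(K,l \right)} = 9$ ($L{\left(K,l \right)} = \left(-3\right) \left(-3\right) = 9$)
$n{\left(w \right)} = - 4 \sqrt{w}$
$\left(L{\left(7,0 \right)} + n{\left(-9 \right)}\right) V{\left(0 \right)} = \left(9 - 4 \sqrt{-9}\right) 0^{2} = \left(9 - 4 \cdot 3 i\right) 0 = \left(9 - 12 i\right) 0 = 0$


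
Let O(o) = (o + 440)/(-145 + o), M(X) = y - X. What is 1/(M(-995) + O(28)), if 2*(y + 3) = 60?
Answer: 1/1018 ≈ 0.00098232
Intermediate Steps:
y = 27 (y = -3 + (½)*60 = -3 + 30 = 27)
M(X) = 27 - X
O(o) = (440 + o)/(-145 + o)
1/(M(-995) + O(28)) = 1/((27 - 1*(-995)) + (440 + 28)/(-145 + 28)) = 1/((27 + 995) + 468/(-117)) = 1/(1022 - 1/117*468) = 1/(1022 - 4) = 1/1018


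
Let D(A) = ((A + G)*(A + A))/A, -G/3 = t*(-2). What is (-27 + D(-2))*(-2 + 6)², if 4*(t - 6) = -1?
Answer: 608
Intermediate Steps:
t = 23/4 (t = 6 + (¼)*(-1) = 6 - ¼ = 23/4 ≈ 5.7500)
G = 69/2 (G = -69*(-2)/4 = -3*(-23/2) = 69/2 ≈ 34.500)
D(A) = 69 + 2*A (D(A) = ((A + 69/2)*(A + A))/A = ((69/2 + A)*(2*A))/A = (2*A*(69/2 + A))/A = 69 + 2*A)
(-27 + D(-2))*(-2 + 6)² = (-27 + (69 + 2*(-2)))*(-2 + 6)² = (-27 + (69 - 4))*4² = (-27 + 65)*16 = 38*16 = 608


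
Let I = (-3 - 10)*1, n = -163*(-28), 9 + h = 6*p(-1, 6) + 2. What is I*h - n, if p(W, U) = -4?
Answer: -4161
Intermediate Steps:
h = -31 (h = -9 + (6*(-4) + 2) = -9 + (-24 + 2) = -9 - 22 = -31)
n = 4564
I = -13 (I = -13*1 = -13)
I*h - n = -13*(-31) - 1*4564 = 403 - 4564 = -4161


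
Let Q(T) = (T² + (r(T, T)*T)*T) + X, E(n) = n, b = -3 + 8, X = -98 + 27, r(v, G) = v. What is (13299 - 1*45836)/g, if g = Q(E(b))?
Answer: -32537/79 ≈ -411.86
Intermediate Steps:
X = -71
b = 5
Q(T) = -71 + T² + T³ (Q(T) = (T² + (T*T)*T) - 71 = (T² + T²*T) - 71 = (T² + T³) - 71 = -71 + T² + T³)
g = 79 (g = -71 + 5² + 5³ = -71 + 25 + 125 = 79)
(13299 - 1*45836)/g = (13299 - 1*45836)/79 = (13299 - 45836)*(1/79) = -32537*1/79 = -32537/79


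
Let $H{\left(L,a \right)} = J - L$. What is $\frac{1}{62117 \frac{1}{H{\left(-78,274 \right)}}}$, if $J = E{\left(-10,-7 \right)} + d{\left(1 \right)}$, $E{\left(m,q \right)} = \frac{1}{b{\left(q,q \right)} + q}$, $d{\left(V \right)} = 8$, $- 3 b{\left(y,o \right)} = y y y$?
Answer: $\frac{27695}{20001674} \approx 0.0013846$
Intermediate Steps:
$b{\left(y,o \right)} = - \frac{y^{3}}{3}$ ($b{\left(y,o \right)} = - \frac{y y y}{3} = - \frac{y^{2} y}{3} = - \frac{y^{3}}{3}$)
$E{\left(m,q \right)} = \frac{1}{q - \frac{q^{3}}{3}}$ ($E{\left(m,q \right)} = \frac{1}{- \frac{q^{3}}{3} + q} = \frac{1}{q - \frac{q^{3}}{3}}$)
$J = \frac{2579}{322}$ ($J = - \frac{3}{\left(-7\right) \left(-3 + \left(-7\right)^{2}\right)} + 8 = \left(-3\right) \left(- \frac{1}{7}\right) \frac{1}{-3 + 49} + 8 = \left(-3\right) \left(- \frac{1}{7}\right) \frac{1}{46} + 8 = \frac{3}{322} + 8 = \frac{2579}{322} \approx 8.0093$)
$H{\left(L,a \right)} = \frac{2579}{322} - L$
$\frac{1}{62117 \frac{1}{H{\left(-78,274 \right)}}} = \frac{1}{62117 \frac{1}{\frac{2579}{322} - -78}} = \frac{1}{62117 \frac{1}{\frac{2579}{322} + 78}} = \frac{1}{62117 \frac{1}{\frac{27695}{322}}} = \frac{1}{62117 \cdot \frac{322}{27695}} = \frac{1}{\frac{20001674}{27695}} = \frac{27695}{20001674}$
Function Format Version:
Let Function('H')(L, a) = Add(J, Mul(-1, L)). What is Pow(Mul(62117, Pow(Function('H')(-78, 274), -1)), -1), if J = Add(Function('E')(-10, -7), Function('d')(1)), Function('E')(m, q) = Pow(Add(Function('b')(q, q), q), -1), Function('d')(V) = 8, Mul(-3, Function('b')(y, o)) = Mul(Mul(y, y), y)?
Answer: Rational(27695, 20001674) ≈ 0.0013846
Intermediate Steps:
Function('b')(y, o) = Mul(Rational(-1, 3), Pow(y, 3)) (Function('b')(y, o) = Mul(Rational(-1, 3), Mul(Mul(y, y), y)) = Mul(Rational(-1, 3), Mul(Pow(y, 2), y)) = Mul(Rational(-1, 3), Pow(y, 3)))
Function('E')(m, q) = Pow(Add(q, Mul(Rational(-1, 3), Pow(q, 3))), -1) (Function('E')(m, q) = Pow(Add(Mul(Rational(-1, 3), Pow(q, 3)), q), -1) = Pow(Add(q, Mul(Rational(-1, 3), Pow(q, 3))), -1))
J = Rational(2579, 322) (J = Add(Mul(-3, Pow(-7, -1), Pow(Add(-3, Pow(-7, 2)), -1)), 8) = Add(Mul(-3, Rational(-1, 7), Pow(Add(-3, 49), -1)), 8) = Add(Mul(-3, Rational(-1, 7), Pow(46, -1)), 8) = Add(Mul(-3, Rational(-1, 7), Rational(1, 46)), 8) = Add(Rational(3, 322), 8) = Rational(2579, 322) ≈ 8.0093)
Function('H')(L, a) = Add(Rational(2579, 322), Mul(-1, L))
Pow(Mul(62117, Pow(Function('H')(-78, 274), -1)), -1) = Pow(Mul(62117, Pow(Add(Rational(2579, 322), Mul(-1, -78)), -1)), -1) = Pow(Mul(62117, Pow(Add(Rational(2579, 322), 78), -1)), -1) = Pow(Mul(62117, Pow(Rational(27695, 322), -1)), -1) = Pow(Mul(62117, Rational(322, 27695)), -1) = Pow(Rational(20001674, 27695), -1) = Rational(27695, 20001674)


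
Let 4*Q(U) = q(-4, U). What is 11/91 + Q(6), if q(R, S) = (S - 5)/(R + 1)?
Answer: 41/1092 ≈ 0.037546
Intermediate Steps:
q(R, S) = (-5 + S)/(1 + R)
Q(U) = 5/12 - U/12 (Q(U) = ((-5 + U)/(1 - 4))/4 = ((-5 + U)/(-3))/4 = (-(-5 + U)/3)/4 = (5/3 - U/3)/4 = 5/12 - U/12)
11/91 + Q(6) = 11/91 + (5/12 - 1/12*6) = 11*(1/91) + (5/12 - ½) = 11/91 - 1/12 = 41/1092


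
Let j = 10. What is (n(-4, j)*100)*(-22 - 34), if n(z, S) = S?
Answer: -56000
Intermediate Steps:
(n(-4, j)*100)*(-22 - 34) = (10*100)*(-22 - 34) = 1000*(-56) = -56000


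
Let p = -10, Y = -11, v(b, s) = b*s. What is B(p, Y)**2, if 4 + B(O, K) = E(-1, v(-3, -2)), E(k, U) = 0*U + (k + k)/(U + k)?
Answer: 484/25 ≈ 19.360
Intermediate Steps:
E(k, U) = 2*k/(U + k) (E(k, U) = 0 + (2*k)/(U + k) = 0 + 2*k/(U + k) = 2*k/(U + k))
B(O, K) = -22/5 (B(O, K) = -4 + 2*(-1)/(-3*(-2) - 1) = -4 + 2*(-1)/(6 - 1) = -4 + 2*(-1)/5 = -4 + 2*(-1)*(1/5) = -4 - 2/5 = -22/5)
B(p, Y)**2 = (-22/5)**2 = 484/25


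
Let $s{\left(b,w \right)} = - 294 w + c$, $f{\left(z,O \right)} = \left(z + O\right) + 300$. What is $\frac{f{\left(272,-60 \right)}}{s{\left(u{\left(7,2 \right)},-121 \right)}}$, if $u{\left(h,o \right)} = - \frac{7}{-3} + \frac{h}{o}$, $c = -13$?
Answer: $\frac{512}{35561} \approx 0.014398$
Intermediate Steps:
$f{\left(z,O \right)} = 300 + O + z$ ($f{\left(z,O \right)} = \left(O + z\right) + 300 = 300 + O + z$)
$u{\left(h,o \right)} = \frac{7}{3} + \frac{h}{o}$ ($u{\left(h,o \right)} = \left(-7\right) \left(- \frac{1}{3}\right) + \frac{h}{o} = \frac{7}{3} + \frac{h}{o}$)
$s{\left(b,w \right)} = -13 - 294 w$ ($s{\left(b,w \right)} = - 294 w - 13 = -13 - 294 w$)
$\frac{f{\left(272,-60 \right)}}{s{\left(u{\left(7,2 \right)},-121 \right)}} = \frac{300 - 60 + 272}{-13 - -35574} = \frac{512}{-13 + 35574} = \frac{512}{35561}$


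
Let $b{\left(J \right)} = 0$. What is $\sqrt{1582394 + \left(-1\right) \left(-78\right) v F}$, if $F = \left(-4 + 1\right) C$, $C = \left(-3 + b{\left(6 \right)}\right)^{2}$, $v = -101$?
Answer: $10 \sqrt{17951} \approx 1339.8$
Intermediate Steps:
$C = 9$ ($C = \left(-3 + 0\right)^{2} = \left(-3\right)^{2} = 9$)
$F = -27$ ($F = \left(-4 + 1\right) 9 = \left(-3\right) 9 = -27$)
$\sqrt{1582394 + \left(-1\right) \left(-78\right) v F} = \sqrt{1582394 + \left(-1\right) \left(-78\right) \left(-101\right) \left(-27\right)} = \sqrt{1582394 + 78 \left(-101\right) \left(-27\right)} = \sqrt{1582394 - -212706} = \sqrt{1582394 + 212706} = \sqrt{1795100} = 10 \sqrt{17951}$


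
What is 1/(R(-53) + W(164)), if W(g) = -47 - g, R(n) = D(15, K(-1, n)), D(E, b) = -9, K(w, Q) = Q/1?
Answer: -1/220 ≈ -0.0045455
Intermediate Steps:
K(w, Q) = Q (K(w, Q) = Q*1 = Q)
R(n) = -9
1/(R(-53) + W(164)) = 1/(-9 + (-47 - 1*164)) = 1/(-9 + (-47 - 164)) = 1/(-9 - 211) = 1/(-220) = -1/220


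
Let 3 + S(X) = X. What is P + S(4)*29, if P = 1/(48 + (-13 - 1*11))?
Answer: 697/24 ≈ 29.042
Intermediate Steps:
S(X) = -3 + X
P = 1/24 (P = 1/(48 + (-13 - 11)) = 1/(48 - 24) = 1/24 ≈ 0.041667)
P + S(4)*29 = 1/24 + (-3 + 4)*29 = 1/24 + 1*29 = 1/24 + 29 = 697/24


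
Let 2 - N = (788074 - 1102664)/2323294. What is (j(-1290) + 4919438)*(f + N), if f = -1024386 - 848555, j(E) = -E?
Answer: -10705997466226997264/1161647 ≈ -9.2162e+12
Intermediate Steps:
N = 2480589/1161647 (N = 2 - (788074 - 1102664)/2323294 = 2 - (-314590)/2323294 = 2 - 1*(-157295/1161647) = 2 + 157295/1161647 = 2480589/1161647 ≈ 2.1354)
f = -1872941
(j(-1290) + 4919438)*(f + N) = (-1*(-1290) + 4919438)*(-1872941 + 2480589/1161647) = (1290 + 4919438)*(-2175693813238/1161647) = 4920728*(-2175693813238/1161647) = -10705997466226997264/1161647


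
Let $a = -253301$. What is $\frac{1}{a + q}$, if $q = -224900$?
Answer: $- \frac{1}{478201} \approx -2.0912 \cdot 10^{-6}$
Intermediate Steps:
$\frac{1}{a + q} = \frac{1}{-253301 - 224900} = \frac{1}{-478201} = - \frac{1}{478201}$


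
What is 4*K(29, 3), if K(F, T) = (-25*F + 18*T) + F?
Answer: -2568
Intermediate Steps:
K(F, T) = -24*F + 18*T
4*K(29, 3) = 4*(-24*29 + 18*3) = 4*(-696 + 54) = 4*(-642) = -2568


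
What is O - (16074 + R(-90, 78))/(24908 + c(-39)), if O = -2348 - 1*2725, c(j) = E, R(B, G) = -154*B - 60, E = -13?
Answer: -25371/5 ≈ -5074.2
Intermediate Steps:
R(B, G) = -60 - 154*B
c(j) = -13
O = -5073 (O = -2348 - 2725 = -5073)
O - (16074 + R(-90, 78))/(24908 + c(-39)) = -5073 - (16074 + (-60 - 154*(-90)))/(24908 - 13) = -5073 - (16074 + (-60 + 13860))/24895 = -5073 - (16074 + 13800)/24895 = -5073 - 29874/24895 = -5073 - 1*6/5 = -5073 - 6/5 = -25371/5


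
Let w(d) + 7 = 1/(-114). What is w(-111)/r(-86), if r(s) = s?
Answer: 799/9804 ≈ 0.081497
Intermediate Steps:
w(d) = -799/114 (w(d) = -7 + 1/(-114) = -7 - 1/114 = -799/114)
w(-111)/r(-86) = -799/114/(-86) = -799/114*(-1/86) = 799/9804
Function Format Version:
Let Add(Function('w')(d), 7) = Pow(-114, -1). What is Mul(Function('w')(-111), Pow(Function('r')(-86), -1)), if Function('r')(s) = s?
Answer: Rational(799, 9804) ≈ 0.081497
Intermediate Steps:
Function('w')(d) = Rational(-799, 114) (Function('w')(d) = Add(-7, Pow(-114, -1)) = Add(-7, Rational(-1, 114)) = Rational(-799, 114))
Mul(Function('w')(-111), Pow(Function('r')(-86), -1)) = Mul(Rational(-799, 114), Pow(-86, -1)) = Mul(Rational(-799, 114), Rational(-1, 86)) = Rational(799, 9804)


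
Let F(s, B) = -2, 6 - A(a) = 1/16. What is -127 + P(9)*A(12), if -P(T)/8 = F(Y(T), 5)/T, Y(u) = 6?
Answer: -1048/9 ≈ -116.44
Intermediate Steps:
A(a) = 95/16 (A(a) = 6 - 1/16 = 95/16)
P(T) = 16/T (P(T) = -(-16)/T = 16/T)
-127 + P(9)*A(12) = -127 + (16/9)*(95/16) = -127 + 95/9 = -1048/9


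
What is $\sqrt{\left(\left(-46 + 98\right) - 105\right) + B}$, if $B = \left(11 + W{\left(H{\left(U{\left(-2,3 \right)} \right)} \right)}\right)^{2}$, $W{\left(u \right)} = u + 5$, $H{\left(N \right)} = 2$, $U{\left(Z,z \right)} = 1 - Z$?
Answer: $\sqrt{271} \approx 16.462$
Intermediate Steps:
$W{\left(u \right)} = 5 + u$
$B = 324$ ($B = \left(11 + \left(5 + 2\right)\right)^{2} = \left(11 + 7\right)^{2} = 18^{2} = 324$)
$\sqrt{\left(\left(-46 + 98\right) - 105\right) + B} = \sqrt{\left(\left(-46 + 98\right) - 105\right) + 324} = \sqrt{\left(52 - 105\right) + 324} = \sqrt{-53 + 324} = \sqrt{271}$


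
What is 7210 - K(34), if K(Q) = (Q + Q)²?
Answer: 2586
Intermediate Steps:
K(Q) = 4*Q² (K(Q) = (2*Q)² = 4*Q²)
7210 - K(34) = 7210 - 4*34² = 7210 - 4*1156 = 7210 - 1*4624 = 7210 - 4624 = 2586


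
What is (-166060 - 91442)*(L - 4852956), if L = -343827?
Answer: 1338182016066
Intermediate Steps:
(-166060 - 91442)*(L - 4852956) = (-166060 - 91442)*(-343827 - 4852956) = -257502*(-5196783) = 1338182016066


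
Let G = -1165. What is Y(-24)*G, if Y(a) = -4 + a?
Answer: 32620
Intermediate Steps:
Y(-24)*G = (-4 - 24)*(-1165) = -28*(-1165) = 32620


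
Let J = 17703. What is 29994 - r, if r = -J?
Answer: 47697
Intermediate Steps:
r = -17703 (r = -1*17703 = -17703)
29994 - r = 29994 - 1*(-17703) = 29994 + 17703 = 47697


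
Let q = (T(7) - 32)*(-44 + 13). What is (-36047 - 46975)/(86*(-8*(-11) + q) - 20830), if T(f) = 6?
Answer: -41511/28027 ≈ -1.4811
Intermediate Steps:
q = 806 (q = (6 - 32)*(-44 + 13) = -26*(-31) = 806)
(-36047 - 46975)/(86*(-8*(-11) + q) - 20830) = (-36047 - 46975)/(86*(-8*(-11) + 806) - 20830) = -83022/(86*(88 + 806) - 20830) = -83022/(86*894 - 20830) = -83022/(76884 - 20830) = -83022/56054 = -83022*1/56054 = -41511/28027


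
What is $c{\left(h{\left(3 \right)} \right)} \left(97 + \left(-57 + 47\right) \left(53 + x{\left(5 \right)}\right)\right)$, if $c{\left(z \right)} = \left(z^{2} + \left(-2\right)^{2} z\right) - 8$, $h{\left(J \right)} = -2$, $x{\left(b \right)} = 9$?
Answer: $6276$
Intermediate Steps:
$c{\left(z \right)} = -8 + z^{2} + 4 z$ ($c{\left(z \right)} = \left(z^{2} + 4 z\right) - 8 = -8 + z^{2} + 4 z$)
$c{\left(h{\left(3 \right)} \right)} \left(97 + \left(-57 + 47\right) \left(53 + x{\left(5 \right)}\right)\right) = \left(-8 + \left(-2\right)^{2} + 4 \left(-2\right)\right) \left(97 + \left(-57 + 47\right) \left(53 + 9\right)\right) = \left(-8 + 4 - 8\right) \left(97 - 620\right) = - 12 \left(97 - 620\right) = \left(-12\right) \left(-523\right) = 6276$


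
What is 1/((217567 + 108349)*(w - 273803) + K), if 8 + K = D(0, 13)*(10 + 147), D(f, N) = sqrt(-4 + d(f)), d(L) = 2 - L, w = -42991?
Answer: -51624116656/5330098841024593269321 - 157*I*sqrt(2)/10660197682049186538642 ≈ -9.6854e-12 - 2.0828e-20*I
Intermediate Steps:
D(f, N) = sqrt(-2 - f) (D(f, N) = sqrt(-4 + (2 - f)) = sqrt(-2 - f))
K = -8 + 157*I*sqrt(2) (K = -8 + sqrt(-2 - 1*0)*(10 + 147) = -8 + sqrt(-2 + 0)*157 = -8 + sqrt(-2)*157 = -8 + (I*sqrt(2))*157 = -8 + 157*I*sqrt(2) ≈ -8.0 + 222.03*I)
1/((217567 + 108349)*(w - 273803) + K) = 1/((217567 + 108349)*(-42991 - 273803) + (-8 + 157*I*sqrt(2))) = 1/(325916*(-316794) + (-8 + 157*I*sqrt(2))) = 1/(-103248233304 + (-8 + 157*I*sqrt(2))) = 1/(-103248233312 + 157*I*sqrt(2))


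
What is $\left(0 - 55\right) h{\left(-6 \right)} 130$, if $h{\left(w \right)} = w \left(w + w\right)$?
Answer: $-514800$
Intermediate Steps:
$h{\left(w \right)} = 2 w^{2}$ ($h{\left(w \right)} = w 2 w = 2 w^{2}$)
$\left(0 - 55\right) h{\left(-6 \right)} 130 = \left(0 - 55\right) 2 \left(-6\right)^{2} \cdot 130 = \left(0 - 55\right) 2 \cdot 36 \cdot 130 = \left(-55\right) 72 \cdot 130 = \left(-3960\right) 130 = -514800$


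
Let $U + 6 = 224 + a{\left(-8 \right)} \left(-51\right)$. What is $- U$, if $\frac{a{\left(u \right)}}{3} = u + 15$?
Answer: $853$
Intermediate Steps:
$a{\left(u \right)} = 45 + 3 u$ ($a{\left(u \right)} = 3 \left(u + 15\right) = 3 \left(15 + u\right) = 45 + 3 u$)
$U = -853$ ($U = -6 + \left(224 + \left(45 + 3 \left(-8\right)\right) \left(-51\right)\right) = -6 + \left(224 + \left(45 - 24\right) \left(-51\right)\right) = -6 + \left(224 + 21 \left(-51\right)\right) = -6 + \left(224 - 1071\right) = -6 - 847 = -853$)
$- U = \left(-1\right) \left(-853\right) = 853$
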